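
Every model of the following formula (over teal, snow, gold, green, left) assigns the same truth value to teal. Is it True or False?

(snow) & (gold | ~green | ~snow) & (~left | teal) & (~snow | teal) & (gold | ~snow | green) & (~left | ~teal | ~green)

Suppose teal = 0.
From the singleton clause (snow), snow = 1.
But (~snow) is also a unit clause — contradiction.
So every satisfying assignment has teal = True.

True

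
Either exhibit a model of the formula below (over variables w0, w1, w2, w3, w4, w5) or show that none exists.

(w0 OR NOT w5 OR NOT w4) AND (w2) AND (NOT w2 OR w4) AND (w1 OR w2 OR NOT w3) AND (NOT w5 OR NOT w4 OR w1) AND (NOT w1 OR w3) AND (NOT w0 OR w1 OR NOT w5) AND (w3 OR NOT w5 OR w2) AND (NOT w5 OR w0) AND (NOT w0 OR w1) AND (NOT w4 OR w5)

The clause (w2) is unit, so w2 = true.
The clause (w4) is unit, so w4 = true.
The clause (w5) is unit, so w5 = true.
The clause (w0) is unit, so w0 = true.
The clause (w1) is unit, so w1 = true.
The clause (w3) is unit, so w3 = true.
All clauses are satisfied.

w0 ↦ true,  w1 ↦ true,  w2 ↦ true,  w3 ↦ true,  w4 ↦ true,  w5 ↦ true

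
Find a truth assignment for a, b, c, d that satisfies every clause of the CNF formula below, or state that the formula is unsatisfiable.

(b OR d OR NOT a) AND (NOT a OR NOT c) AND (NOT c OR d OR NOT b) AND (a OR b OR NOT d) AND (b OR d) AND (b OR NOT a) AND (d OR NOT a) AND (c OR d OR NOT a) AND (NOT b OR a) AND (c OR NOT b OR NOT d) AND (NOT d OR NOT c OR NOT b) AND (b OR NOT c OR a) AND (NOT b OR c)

Try a = false.
Unit clause (NOT b) forces b = false.
Unit clause (NOT d) forces d = false.
But (d) is also a unit clause — contradiction.
That branch fails; take a = true instead.
Unit clause (NOT c) forces c = false.
Unit clause (b) forces b = true.
But (NOT b) is also a unit clause — contradiction.
Neither a = true nor a = false works.

UNSATISFIABLE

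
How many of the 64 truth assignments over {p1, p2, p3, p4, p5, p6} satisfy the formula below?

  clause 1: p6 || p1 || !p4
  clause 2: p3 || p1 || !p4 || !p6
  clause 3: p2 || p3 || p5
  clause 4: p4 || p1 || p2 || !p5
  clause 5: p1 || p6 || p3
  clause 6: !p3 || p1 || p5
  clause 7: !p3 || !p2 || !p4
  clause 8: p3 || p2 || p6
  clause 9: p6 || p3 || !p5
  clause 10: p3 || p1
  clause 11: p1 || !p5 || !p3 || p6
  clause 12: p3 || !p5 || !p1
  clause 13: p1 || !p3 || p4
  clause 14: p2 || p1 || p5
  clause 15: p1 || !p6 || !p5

There are 2^6 = 64 truth assignments over (p1, p2, p3, p4, p5, p6).
Split on p4. With p4 = true, the clauses containing p4 are satisfied and !p4 drops from the rest; 6 of the 2^5 = 32 assignments to the other variables satisfy what remains.
With p4 = false, by the same count on the reduced clause set, 10 assignments work.
(One model: p1=T, p2=F, p3=T, p4=F, p5=F, p6=F.)
Total: 6 + 10 = 16.

16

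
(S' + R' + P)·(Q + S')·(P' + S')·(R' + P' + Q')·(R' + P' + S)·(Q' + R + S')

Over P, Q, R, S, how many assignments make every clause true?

6

There are 2^4 = 16 truth assignments over (P, Q, R, S).
Split on S. With S = 1, the clauses containing S are satisfied and S' drops from the rest; 0 of the 2^3 = 8 assignments to the other variables satisfy what remains.
With S = 0, by the same count on the reduced clause set, 6 assignments work.
(One model: P=F, Q=F, R=F, S=F.)
Total: 0 + 6 = 6.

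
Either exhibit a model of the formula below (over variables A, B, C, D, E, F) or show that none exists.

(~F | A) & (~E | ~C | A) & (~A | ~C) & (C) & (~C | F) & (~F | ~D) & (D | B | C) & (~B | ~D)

UNSATISFIABLE

(C) alone gives C = 1.
(~A) alone gives A = 0.
(~F) alone gives F = 0.
That conflicts with the unit clause (F).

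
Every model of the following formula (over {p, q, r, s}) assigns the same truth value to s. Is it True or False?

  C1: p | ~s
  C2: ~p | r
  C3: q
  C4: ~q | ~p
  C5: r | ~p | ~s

False

Suppose s = 1.
Unit clause (p) forces p = 1.
Unit clause (r) forces r = 1.
Unit clause (q) forces q = 1.
That conflicts with the unit clause (~q).
So every satisfying assignment has s = False.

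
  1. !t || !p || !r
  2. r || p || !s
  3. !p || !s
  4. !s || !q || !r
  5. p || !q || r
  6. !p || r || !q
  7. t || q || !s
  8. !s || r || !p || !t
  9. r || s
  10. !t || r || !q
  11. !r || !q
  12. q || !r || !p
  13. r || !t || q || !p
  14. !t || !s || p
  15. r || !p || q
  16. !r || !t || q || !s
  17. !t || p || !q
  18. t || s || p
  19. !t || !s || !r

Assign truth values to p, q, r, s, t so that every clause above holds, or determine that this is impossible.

Suppose p = false.
Suppose r = true.
The clause (!q) is unit, so q = false.
Suppose t = true.
The clause (!s) is unit, so s = false.
Every clause now holds.

p ↦ false, q ↦ false, r ↦ true, s ↦ false, t ↦ true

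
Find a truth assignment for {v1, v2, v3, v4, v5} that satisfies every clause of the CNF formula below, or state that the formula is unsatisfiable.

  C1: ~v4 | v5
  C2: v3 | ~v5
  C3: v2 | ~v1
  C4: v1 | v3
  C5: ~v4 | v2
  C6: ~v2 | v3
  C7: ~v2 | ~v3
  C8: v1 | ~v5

v1 ↦ 0, v2 ↦ 0, v3 ↦ 1, v4 ↦ 0, v5 ↦ 0

Case v4 = 0:
Case v3 = 1:
From the singleton clause (~v2), v2 = 0.
From the singleton clause (~v1), v1 = 0.
From the singleton clause (~v5), v5 = 0.
This assignment satisfies each clause.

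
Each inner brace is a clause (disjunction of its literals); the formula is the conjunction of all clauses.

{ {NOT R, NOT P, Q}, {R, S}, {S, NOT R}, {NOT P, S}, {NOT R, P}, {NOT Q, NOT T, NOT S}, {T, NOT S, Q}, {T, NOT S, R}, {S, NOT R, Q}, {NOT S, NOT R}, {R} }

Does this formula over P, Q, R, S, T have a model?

(R) alone gives R = true.
(S) alone gives S = true.
But (NOT S) is also a unit clause — contradiction.
No assignment satisfies every clause.

No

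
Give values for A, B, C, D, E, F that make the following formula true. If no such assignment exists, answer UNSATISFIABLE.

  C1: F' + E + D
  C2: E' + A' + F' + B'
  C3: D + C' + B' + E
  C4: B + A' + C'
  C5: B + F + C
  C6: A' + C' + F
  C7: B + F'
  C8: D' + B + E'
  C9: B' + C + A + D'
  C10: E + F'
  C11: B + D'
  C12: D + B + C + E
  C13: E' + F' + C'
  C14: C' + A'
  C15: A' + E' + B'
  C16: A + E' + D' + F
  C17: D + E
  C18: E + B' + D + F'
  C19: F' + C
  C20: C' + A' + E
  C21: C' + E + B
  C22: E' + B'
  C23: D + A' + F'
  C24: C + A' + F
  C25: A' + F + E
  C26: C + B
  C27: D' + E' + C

Suppose B = 0.
From the singleton clause (F'), F = 0.
From the singleton clause (C), C = 1.
From the singleton clause (A'), A = 0.
From the singleton clause (D'), D = 0.
From the singleton clause (E), E = 1.
All clauses are satisfied.

A ↦ 0, B ↦ 0, C ↦ 1, D ↦ 0, E ↦ 1, F ↦ 0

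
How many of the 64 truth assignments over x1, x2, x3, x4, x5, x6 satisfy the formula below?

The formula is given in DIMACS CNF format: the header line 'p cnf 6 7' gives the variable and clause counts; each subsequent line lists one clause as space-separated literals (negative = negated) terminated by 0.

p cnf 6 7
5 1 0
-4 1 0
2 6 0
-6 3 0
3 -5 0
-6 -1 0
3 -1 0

There are 2^6 = 64 truth assignments over (x1, x2, x3, x4, x5, x6).
Split on x2. With x2 = True, the clauses containing x2 are satisfied and ¬x2 drops from the rest; 6 of the 2^5 = 32 assignments to the other variables satisfy what remains.
With x2 = False, by the same count on the reduced clause set, 1 assignment works.
(One model: x1=F, x2=F, x3=T, x4=F, x5=T, x6=T.)
Total: 6 + 1 = 7.

7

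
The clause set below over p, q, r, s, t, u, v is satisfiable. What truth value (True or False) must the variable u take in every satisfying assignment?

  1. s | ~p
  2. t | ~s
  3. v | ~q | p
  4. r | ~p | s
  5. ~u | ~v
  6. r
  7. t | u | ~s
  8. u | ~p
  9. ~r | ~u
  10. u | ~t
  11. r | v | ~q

False

Suppose u = 1.
From the singleton clause (~v), v = 0.
From the singleton clause (r), r = 1.
But (~r) is also a unit clause — contradiction.
So every satisfying assignment has u = False.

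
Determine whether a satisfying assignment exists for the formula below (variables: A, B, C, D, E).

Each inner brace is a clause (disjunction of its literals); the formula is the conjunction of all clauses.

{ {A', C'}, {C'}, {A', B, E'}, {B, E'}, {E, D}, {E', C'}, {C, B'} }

Satisfiable

(C') alone gives C = 0.
(B') alone gives B = 0.
(E') alone gives E = 0.
(D) alone gives D = 1.
No clause remains; A is free.
A satisfying assignment: A ↦ 0,  B ↦ 0,  C ↦ 0,  D ↦ 1,  E ↦ 0.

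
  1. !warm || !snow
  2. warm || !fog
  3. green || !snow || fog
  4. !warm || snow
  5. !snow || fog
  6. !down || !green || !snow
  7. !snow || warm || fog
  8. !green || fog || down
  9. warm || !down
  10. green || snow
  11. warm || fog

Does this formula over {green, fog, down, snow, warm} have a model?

Suppose warm = false.
From the singleton clause (!fog), fog = false.
But (fog) is also a unit clause — contradiction.
Undo warm and try warm = true.
From the singleton clause (!snow), snow = false.
But (snow) is also a unit clause — contradiction.
Either choice for warm ends in contradiction.
No assignment satisfies every clause.

No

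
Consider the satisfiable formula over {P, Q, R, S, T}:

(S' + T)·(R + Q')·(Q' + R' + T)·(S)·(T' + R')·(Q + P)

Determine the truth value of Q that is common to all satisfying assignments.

False

Suppose Q = 1.
(R) alone gives R = 1.
(T) alone gives T = 1.
Now (T') is unsatisfied and unit — conflict.
So every satisfying assignment has Q = False.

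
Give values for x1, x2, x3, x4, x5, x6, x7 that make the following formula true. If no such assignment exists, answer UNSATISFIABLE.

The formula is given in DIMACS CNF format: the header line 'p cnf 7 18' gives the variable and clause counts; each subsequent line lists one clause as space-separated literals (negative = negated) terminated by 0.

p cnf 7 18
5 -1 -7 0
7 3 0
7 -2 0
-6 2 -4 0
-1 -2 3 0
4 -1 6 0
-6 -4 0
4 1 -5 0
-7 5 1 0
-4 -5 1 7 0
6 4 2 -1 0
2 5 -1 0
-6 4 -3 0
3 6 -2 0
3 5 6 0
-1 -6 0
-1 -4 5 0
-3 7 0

x1=True,  x2=False,  x3=False,  x4=True,  x5=True,  x6=False,  x7=True

Suppose x7 = True.
Suppose x5 = True.
Suppose x6 = False.
Suppose x4 = True.
Suppose x3 = False.
From the singleton clause (¬x2), x2 = False.
Every clause is now satisfied; x1 is unconstrained.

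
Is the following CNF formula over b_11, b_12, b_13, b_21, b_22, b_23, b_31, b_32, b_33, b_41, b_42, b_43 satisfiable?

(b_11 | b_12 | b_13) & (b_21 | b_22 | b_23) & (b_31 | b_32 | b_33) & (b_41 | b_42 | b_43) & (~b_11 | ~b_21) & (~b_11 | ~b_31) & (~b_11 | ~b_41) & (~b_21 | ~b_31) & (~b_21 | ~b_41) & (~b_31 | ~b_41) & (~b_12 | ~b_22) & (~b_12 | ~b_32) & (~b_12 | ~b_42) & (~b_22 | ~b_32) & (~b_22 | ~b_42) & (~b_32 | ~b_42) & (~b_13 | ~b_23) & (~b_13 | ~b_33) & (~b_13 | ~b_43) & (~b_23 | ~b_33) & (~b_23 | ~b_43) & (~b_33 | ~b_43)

Try b_11 = 0.
Try b_12 = 1.
The clause (~b_22) is unit, so b_22 = 0.
The clause (~b_32) is unit, so b_32 = 0.
The clause (~b_42) is unit, so b_42 = 0.
Try b_21 = 1.
The clause (~b_31) is unit, so b_31 = 0.
The clause (b_33) is unit, so b_33 = 1.
The clause (~b_41) is unit, so b_41 = 0.
The clause (b_43) is unit, so b_43 = 1.
But (~b_43) is also a unit clause — contradiction.
That branch fails; take b_21 = 0 instead.
The clause (b_23) is unit, so b_23 = 1.
The clause (~b_13) is unit, so b_13 = 0.
The clause (~b_33) is unit, so b_33 = 0.
The clause (b_31) is unit, so b_31 = 1.
The clause (~b_41) is unit, so b_41 = 0.
The clause (b_43) is unit, so b_43 = 1.
But (~b_43) is also a unit clause — contradiction.
Both values of b_21 lead to a conflict.
That branch fails; take b_12 = 0 instead.
The clause (b_13) is unit, so b_13 = 1.
The clause (~b_23) is unit, so b_23 = 0.
The clause (~b_33) is unit, so b_33 = 0.
The clause (~b_43) is unit, so b_43 = 0.
Try b_21 = 1.
The clause (~b_31) is unit, so b_31 = 0.
The clause (b_32) is unit, so b_32 = 1.
The clause (~b_41) is unit, so b_41 = 0.
The clause (b_42) is unit, so b_42 = 1.
But (~b_42) is also a unit clause — contradiction.
That branch fails; take b_21 = 0 instead.
The clause (b_22) is unit, so b_22 = 1.
The clause (~b_32) is unit, so b_32 = 0.
The clause (b_31) is unit, so b_31 = 1.
The clause (~b_41) is unit, so b_41 = 0.
The clause (b_42) is unit, so b_42 = 1.
But (~b_42) is also a unit clause — contradiction.
Both values of b_21 lead to a conflict.
Both values of b_12 lead to a conflict.
That branch fails; take b_11 = 1 instead.
The clause (~b_21) is unit, so b_21 = 0.
The clause (~b_31) is unit, so b_31 = 0.
The clause (~b_41) is unit, so b_41 = 0.
Try b_22 = 1.
The clause (~b_12) is unit, so b_12 = 0.
The clause (~b_32) is unit, so b_32 = 0.
The clause (b_33) is unit, so b_33 = 1.
The clause (~b_42) is unit, so b_42 = 0.
The clause (b_43) is unit, so b_43 = 1.
But (~b_43) is also a unit clause — contradiction.
That branch fails; take b_22 = 0 instead.
The clause (b_23) is unit, so b_23 = 1.
The clause (~b_13) is unit, so b_13 = 0.
The clause (~b_33) is unit, so b_33 = 0.
The clause (b_32) is unit, so b_32 = 1.
The clause (~b_12) is unit, so b_12 = 0.
The clause (~b_42) is unit, so b_42 = 0.
The clause (b_43) is unit, so b_43 = 1.
But (~b_43) is also a unit clause — contradiction.
Both values of b_22 lead to a conflict.
Both values of b_11 lead to a conflict.
No assignment satisfies every clause.

No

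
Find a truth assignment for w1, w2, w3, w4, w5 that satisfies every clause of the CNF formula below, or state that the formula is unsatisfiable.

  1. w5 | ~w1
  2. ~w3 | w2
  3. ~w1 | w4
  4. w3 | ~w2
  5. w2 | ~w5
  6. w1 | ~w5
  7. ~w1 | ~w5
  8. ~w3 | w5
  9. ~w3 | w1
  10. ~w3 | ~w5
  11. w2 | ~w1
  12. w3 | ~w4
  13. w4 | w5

UNSATISFIABLE

Try w5 = 1.
From the singleton clause (w2), w2 = 1.
From the singleton clause (w3), w3 = 1.
But (~w3) is also a unit clause — contradiction.
Undo w5 and try w5 = 0.
From the singleton clause (~w1), w1 = 0.
From the singleton clause (~w3), w3 = 0.
From the singleton clause (~w2), w2 = 0.
From the singleton clause (~w4), w4 = 0.
But (w4) is also a unit clause — contradiction.
Neither w5 = 1 nor w5 = 0 works.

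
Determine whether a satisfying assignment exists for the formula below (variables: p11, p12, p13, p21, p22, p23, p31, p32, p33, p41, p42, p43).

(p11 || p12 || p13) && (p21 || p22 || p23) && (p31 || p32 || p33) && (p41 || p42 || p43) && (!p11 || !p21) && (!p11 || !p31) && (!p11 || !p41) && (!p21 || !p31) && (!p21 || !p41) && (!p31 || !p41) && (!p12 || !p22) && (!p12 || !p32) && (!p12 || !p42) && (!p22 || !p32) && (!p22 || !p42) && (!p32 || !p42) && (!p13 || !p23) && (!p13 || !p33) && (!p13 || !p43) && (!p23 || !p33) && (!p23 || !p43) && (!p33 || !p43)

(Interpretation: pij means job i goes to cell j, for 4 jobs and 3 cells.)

No

Branch on p11: set p11 = false.
Branch on p12: set p12 = true.
The clause (!p22) is unit, so p22 = false.
The clause (!p32) is unit, so p32 = false.
The clause (!p42) is unit, so p42 = false.
Branch on p21: set p21 = true.
The clause (!p31) is unit, so p31 = false.
The clause (p33) is unit, so p33 = true.
The clause (!p41) is unit, so p41 = false.
The clause (p43) is unit, so p43 = true.
But (!p43) is also a unit clause — contradiction.
So p21 must be the other value — set p21 = false.
The clause (p23) is unit, so p23 = true.
The clause (!p13) is unit, so p13 = false.
The clause (!p33) is unit, so p33 = false.
The clause (p31) is unit, so p31 = true.
The clause (!p41) is unit, so p41 = false.
The clause (p43) is unit, so p43 = true.
But (!p43) is also a unit clause — contradiction.
Neither p21 = true nor p21 = false works.
So p12 must be the other value — set p12 = false.
The clause (p13) is unit, so p13 = true.
The clause (!p23) is unit, so p23 = false.
The clause (!p33) is unit, so p33 = false.
The clause (!p43) is unit, so p43 = false.
Branch on p21: set p21 = true.
The clause (!p31) is unit, so p31 = false.
The clause (p32) is unit, so p32 = true.
The clause (!p41) is unit, so p41 = false.
The clause (p42) is unit, so p42 = true.
But (!p42) is also a unit clause — contradiction.
So p21 must be the other value — set p21 = false.
The clause (p22) is unit, so p22 = true.
The clause (!p32) is unit, so p32 = false.
The clause (p31) is unit, so p31 = true.
The clause (!p41) is unit, so p41 = false.
The clause (p42) is unit, so p42 = true.
But (!p42) is also a unit clause — contradiction.
Neither p21 = true nor p21 = false works.
Neither p12 = true nor p12 = false works.
So p11 must be the other value — set p11 = true.
The clause (!p21) is unit, so p21 = false.
The clause (!p31) is unit, so p31 = false.
The clause (!p41) is unit, so p41 = false.
Branch on p22: set p22 = true.
The clause (!p12) is unit, so p12 = false.
The clause (!p32) is unit, so p32 = false.
The clause (p33) is unit, so p33 = true.
The clause (!p42) is unit, so p42 = false.
The clause (p43) is unit, so p43 = true.
But (!p43) is also a unit clause — contradiction.
So p22 must be the other value — set p22 = false.
The clause (p23) is unit, so p23 = true.
The clause (!p13) is unit, so p13 = false.
The clause (!p33) is unit, so p33 = false.
The clause (p32) is unit, so p32 = true.
The clause (!p12) is unit, so p12 = false.
The clause (!p42) is unit, so p42 = false.
The clause (p43) is unit, so p43 = true.
But (!p43) is also a unit clause — contradiction.
Neither p22 = true nor p22 = false works.
Neither p11 = true nor p11 = false works.
No assignment satisfies every clause.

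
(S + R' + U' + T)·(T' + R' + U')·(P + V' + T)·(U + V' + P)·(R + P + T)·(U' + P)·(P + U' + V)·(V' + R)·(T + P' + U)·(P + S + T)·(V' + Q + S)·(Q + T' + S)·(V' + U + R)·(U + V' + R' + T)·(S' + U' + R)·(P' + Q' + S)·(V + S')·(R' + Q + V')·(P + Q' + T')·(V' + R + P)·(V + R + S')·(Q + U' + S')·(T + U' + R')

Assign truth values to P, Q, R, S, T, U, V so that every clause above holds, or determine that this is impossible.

P: 1, Q: 1, R: 1, S: 1, T: 1, U: 0, V: 1

Branch on U: set U = 0.
Branch on V: set V = 1.
(P) alone gives P = 1.
(R) alone gives R = 1.
(T) alone gives T = 1.
(Q) alone gives Q = 1.
(S) alone gives S = 1.
All clauses are satisfied.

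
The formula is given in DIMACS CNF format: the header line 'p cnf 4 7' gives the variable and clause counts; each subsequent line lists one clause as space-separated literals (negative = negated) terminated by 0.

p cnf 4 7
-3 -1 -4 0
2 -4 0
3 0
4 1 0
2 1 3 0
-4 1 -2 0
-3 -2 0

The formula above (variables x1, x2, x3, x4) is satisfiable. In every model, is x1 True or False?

Suppose x1 = False.
The clause (x3) is unit, so x3 = True.
The clause (x4) is unit, so x4 = True.
The clause (x2) is unit, so x2 = True.
Now (¬x2) is unsatisfied and unit — conflict.
So every satisfying assignment has x1 = True.

True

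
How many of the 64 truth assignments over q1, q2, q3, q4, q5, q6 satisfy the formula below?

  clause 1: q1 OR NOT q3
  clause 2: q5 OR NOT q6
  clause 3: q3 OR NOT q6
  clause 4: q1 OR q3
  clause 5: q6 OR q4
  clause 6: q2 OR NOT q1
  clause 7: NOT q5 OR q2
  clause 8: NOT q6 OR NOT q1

There are 2^6 = 64 truth assignments over (q1, q2, q3, q4, q5, q6).
Split on q1. With q1 = true, the clauses containing q1 are satisfied and NOT q1 drops from the rest; 4 of the 2^5 = 32 assignments to the other variables satisfy what remains.
With q1 = false, by the same count on the reduced clause set, 0 assignments work.
(One model: q1=T, q2=T, q3=F, q4=T, q5=F, q6=F.)
Total: 4 + 0 = 4.

4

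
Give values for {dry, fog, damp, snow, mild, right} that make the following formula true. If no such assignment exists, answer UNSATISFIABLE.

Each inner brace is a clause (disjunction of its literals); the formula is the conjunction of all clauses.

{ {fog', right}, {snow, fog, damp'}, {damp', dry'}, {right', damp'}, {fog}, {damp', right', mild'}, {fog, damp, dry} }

(fog) alone gives fog = 1.
(right) alone gives right = 1.
(damp') alone gives damp = 0.
Every clause is now satisfied; dry, snow, mild are unconstrained.

dry ↦ 0, fog ↦ 1, damp ↦ 0, snow ↦ 1, mild ↦ 1, right ↦ 1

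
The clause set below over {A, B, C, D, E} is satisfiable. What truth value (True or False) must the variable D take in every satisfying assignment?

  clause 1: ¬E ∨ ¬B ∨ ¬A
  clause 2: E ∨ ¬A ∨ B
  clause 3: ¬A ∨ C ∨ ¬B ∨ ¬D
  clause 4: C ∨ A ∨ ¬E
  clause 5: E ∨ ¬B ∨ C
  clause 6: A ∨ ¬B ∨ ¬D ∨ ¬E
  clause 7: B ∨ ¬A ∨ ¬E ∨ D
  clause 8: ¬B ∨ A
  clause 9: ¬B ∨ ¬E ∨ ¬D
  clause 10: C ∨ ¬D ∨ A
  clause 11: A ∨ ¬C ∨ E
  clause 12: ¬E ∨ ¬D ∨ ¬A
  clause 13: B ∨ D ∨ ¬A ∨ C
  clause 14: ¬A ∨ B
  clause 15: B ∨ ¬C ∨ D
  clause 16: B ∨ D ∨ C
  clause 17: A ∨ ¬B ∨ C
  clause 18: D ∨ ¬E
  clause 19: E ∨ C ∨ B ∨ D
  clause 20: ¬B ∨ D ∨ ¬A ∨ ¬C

Suppose D = False.
Unit clause (¬E) forces E = False.
Case A = False:
Unit clause (¬B) forces B = False.
Unit clause (¬C) forces C = False.
Now (C) is unsatisfied and unit — conflict.
Backtrack on A: now try A = True.
Unit clause (B) forces B = True.
Unit clause (C) forces C = True.
Now (¬C) is unsatisfied and unit — conflict.
Both values of A lead to a conflict.
So every satisfying assignment has D = True.

True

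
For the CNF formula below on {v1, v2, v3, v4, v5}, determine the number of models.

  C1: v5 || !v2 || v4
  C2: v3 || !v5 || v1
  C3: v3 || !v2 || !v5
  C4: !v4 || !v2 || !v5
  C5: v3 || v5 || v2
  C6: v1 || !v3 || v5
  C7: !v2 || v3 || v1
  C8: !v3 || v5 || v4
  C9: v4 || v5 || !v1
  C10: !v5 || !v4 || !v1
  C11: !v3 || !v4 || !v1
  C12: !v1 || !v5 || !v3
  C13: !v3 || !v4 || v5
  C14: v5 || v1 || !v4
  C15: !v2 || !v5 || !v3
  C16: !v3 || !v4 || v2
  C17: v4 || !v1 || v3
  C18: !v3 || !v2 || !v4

2

There are 2^5 = 32 truth assignments over (v1, v2, v3, v4, v5).
Split on v3. With v3 = true, the clauses containing v3 are satisfied and !v3 drops from the rest; 1 of the 2^4 = 16 assignments to the other variables satisfy what remains.
With v3 = false, by the same count on the reduced clause set, 1 assignment works.
Total: 1 + 1 = 2.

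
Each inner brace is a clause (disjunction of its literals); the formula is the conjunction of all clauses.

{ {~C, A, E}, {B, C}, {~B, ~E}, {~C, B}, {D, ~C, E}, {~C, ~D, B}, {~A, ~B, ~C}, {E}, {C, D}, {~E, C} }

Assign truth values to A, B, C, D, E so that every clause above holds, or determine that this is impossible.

(E) alone gives E = 1.
(~B) alone gives B = 0.
(C) alone gives C = 1.
That conflicts with the unit clause (~C).

UNSATISFIABLE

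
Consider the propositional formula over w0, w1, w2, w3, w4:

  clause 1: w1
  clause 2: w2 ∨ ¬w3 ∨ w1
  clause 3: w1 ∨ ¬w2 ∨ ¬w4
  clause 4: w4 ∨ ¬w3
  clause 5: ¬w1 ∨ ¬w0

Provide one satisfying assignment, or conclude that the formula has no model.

w0 ↦ False,  w1 ↦ True,  w2 ↦ False,  w3 ↦ False,  w4 ↦ True

The clause (w1) is unit, so w1 = True.
The clause (¬w0) is unit, so w0 = False.
Branch on w4: set w4 = True.
Every clause is now satisfied; w2, w3 are unconstrained.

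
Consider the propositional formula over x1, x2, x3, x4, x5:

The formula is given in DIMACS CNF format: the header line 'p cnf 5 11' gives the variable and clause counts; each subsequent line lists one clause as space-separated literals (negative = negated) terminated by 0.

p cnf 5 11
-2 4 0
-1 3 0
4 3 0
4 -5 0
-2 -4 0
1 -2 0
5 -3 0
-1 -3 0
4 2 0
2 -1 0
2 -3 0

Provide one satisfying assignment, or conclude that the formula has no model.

x1: False; x2: False; x3: False; x4: True; x5: True

Suppose x2 = False.
The clause (x4) is unit, so x4 = True.
The clause (¬x1) is unit, so x1 = False.
The clause (¬x3) is unit, so x3 = False.
No clause remains; x5 is free.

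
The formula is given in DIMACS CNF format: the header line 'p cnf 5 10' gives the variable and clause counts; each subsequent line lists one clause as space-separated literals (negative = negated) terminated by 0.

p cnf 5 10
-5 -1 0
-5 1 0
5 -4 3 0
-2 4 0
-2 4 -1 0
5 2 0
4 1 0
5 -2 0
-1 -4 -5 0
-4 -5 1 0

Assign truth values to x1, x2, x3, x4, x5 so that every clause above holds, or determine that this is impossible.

UNSATISFIABLE

Suppose x5 = False.
The clause (x2) is unit, so x2 = True.
That conflicts with the unit clause (¬x2).
Backtrack on x5: now try x5 = True.
The clause (¬x1) is unit, so x1 = False.
That conflicts with the unit clause (x1).
Either choice for x5 ends in contradiction.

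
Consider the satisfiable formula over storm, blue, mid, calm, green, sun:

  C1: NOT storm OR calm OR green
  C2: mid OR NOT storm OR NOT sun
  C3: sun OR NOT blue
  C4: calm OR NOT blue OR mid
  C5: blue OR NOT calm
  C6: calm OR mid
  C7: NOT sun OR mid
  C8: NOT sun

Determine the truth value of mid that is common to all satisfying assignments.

Suppose mid = false.
Unit clause (calm) forces calm = true.
Unit clause (blue) forces blue = true.
Unit clause (sun) forces sun = true.
That conflicts with the unit clause (NOT sun).
So every satisfying assignment has mid = True.

True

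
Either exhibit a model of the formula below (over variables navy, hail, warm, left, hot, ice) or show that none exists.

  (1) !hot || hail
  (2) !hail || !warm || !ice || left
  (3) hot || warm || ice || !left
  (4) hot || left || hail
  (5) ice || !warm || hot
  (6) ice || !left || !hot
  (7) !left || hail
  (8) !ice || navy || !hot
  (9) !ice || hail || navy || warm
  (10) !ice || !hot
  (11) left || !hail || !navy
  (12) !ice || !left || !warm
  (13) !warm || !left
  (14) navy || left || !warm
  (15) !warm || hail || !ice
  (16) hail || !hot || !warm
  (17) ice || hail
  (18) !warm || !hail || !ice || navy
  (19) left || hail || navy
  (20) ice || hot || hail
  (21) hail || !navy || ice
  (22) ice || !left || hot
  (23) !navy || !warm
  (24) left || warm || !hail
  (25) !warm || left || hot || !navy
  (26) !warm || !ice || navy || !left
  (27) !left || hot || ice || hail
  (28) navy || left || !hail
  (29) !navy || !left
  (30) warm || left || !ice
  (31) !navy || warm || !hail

Branch on hot: set hot = false.
Branch on left: set left = true.
(hail) alone gives hail = true.
(!warm) alone gives warm = false.
(ice) alone gives ice = true.
(!navy) alone gives navy = false.
All clauses are satisfied.

navy=false,  hail=true,  warm=false,  left=true,  hot=false,  ice=true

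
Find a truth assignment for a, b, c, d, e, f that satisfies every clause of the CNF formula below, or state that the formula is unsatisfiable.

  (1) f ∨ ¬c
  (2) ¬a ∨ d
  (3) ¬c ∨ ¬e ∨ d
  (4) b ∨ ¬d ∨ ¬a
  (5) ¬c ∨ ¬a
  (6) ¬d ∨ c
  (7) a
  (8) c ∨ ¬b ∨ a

The clause (a) is unit, so a = True.
The clause (d) is unit, so d = True.
The clause (b) is unit, so b = True.
The clause (¬c) is unit, so c = False.
That conflicts with the unit clause (c).

UNSATISFIABLE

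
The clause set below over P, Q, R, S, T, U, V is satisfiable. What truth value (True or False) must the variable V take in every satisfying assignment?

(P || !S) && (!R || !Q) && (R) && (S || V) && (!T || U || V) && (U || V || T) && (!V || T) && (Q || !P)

True

Suppose V = false.
Unit clause (R) forces R = true.
Unit clause (!Q) forces Q = false.
Unit clause (S) forces S = true.
Unit clause (P) forces P = true.
That conflicts with the unit clause (!P).
So every satisfying assignment has V = True.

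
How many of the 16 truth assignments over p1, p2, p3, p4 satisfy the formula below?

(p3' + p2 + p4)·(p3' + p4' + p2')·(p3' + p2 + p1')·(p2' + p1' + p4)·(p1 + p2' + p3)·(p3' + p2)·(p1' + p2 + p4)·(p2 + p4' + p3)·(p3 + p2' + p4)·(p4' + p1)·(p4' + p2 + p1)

There are 2^4 = 16 truth assignments over (p1, p2, p3, p4).
Check each against the 11 clauses (columns in the order p1, p2, p3, p4):
  F F F F  ✓ satisfies all
  F F F T  ✗ fails (p2 + p4' + p3)
  F F T F  ✗ fails (p3' + p2 + p4)
  F F T T  ✗ fails (p3' + p2)
  F T F F  ✗ fails (p1 + p2' + p3)
  F T F T  ✗ fails (p1 + p2' + p3)
  F T T F  ✓ satisfies all
  F T T T  ✗ fails (p3' + p4' + p2')
  T F F F  ✗ fails (p1' + p2 + p4)
  T F F T  ✗ fails (p2 + p4' + p3)
  T F T F  ✗ fails (p3' + p2 + p4)
  T F T T  ✗ fails (p3' + p2 + p1')
  T T F F  ✗ fails (p2' + p1' + p4)
  T T F T  ✓ satisfies all
  T T T F  ✗ fails (p2' + p1' + p4)
  T T T T  ✗ fails (p3' + p4' + p2')
3 of the 16 rows are models.

3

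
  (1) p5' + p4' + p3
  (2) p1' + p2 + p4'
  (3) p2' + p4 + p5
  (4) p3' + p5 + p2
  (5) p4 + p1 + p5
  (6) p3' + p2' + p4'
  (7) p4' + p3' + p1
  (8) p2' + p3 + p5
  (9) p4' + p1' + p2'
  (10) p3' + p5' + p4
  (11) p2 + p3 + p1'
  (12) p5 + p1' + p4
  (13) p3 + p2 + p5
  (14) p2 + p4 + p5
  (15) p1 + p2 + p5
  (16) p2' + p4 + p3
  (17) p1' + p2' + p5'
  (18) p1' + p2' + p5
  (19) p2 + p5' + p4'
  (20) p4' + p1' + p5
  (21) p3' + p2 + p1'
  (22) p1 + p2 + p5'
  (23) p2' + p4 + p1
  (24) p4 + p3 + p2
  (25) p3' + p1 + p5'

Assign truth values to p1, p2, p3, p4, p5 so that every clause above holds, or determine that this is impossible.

UNSATISFIABLE

Try p5 = 0.
Try p2 = 0.
(p3') alone gives p3 = 0.
That conflicts with the unit clause (p3).
So p2 must be the other value — set p2 = 1.
(p4) alone gives p4 = 1.
(p3') alone gives p3 = 0.
That conflicts with the unit clause (p3).
Either choice for p2 ends in contradiction.
So p5 must be the other value — set p5 = 1.
Try p4 = 0.
(p3') alone gives p3 = 0.
(p2') alone gives p2 = 0.
That conflicts with the unit clause (p2).
So p4 must be the other value — set p4 = 1.
(p3) alone gives p3 = 1.
(p2') alone gives p2 = 0.
That conflicts with the unit clause (p2).
Either choice for p4 ends in contradiction.
Either choice for p5 ends in contradiction.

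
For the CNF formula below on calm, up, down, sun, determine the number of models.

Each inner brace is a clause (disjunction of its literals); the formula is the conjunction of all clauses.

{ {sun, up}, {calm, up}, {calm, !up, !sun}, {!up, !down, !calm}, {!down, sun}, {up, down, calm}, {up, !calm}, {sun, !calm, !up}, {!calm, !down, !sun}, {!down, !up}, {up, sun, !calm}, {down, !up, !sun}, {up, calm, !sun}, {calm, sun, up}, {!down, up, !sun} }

There are 2^4 = 16 truth assignments over (calm, up, down, sun).
Split on calm. With calm = true, the clauses containing calm are satisfied and !calm drops from the rest; 0 of the 2^3 = 8 assignments to the other variables satisfy what remains.
With calm = false, by the same count on the reduced clause set, 1 assignment works.
(One model: calm=F, up=T, down=F, sun=F.)
Total: 0 + 1 = 1.

1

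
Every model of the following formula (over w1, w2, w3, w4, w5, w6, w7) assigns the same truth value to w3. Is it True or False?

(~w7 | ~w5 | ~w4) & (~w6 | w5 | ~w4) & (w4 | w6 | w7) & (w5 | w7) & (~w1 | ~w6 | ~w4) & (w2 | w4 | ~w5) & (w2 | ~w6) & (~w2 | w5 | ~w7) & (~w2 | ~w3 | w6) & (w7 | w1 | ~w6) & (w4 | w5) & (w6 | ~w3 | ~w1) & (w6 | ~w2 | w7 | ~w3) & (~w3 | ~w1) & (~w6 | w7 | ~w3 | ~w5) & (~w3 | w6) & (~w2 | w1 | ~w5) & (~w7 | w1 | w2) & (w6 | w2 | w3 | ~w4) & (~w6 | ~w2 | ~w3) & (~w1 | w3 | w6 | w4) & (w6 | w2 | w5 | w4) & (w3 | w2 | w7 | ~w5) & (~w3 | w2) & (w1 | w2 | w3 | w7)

False

Suppose w3 = 1.
Unit clause (~w1) forces w1 = 0.
Unit clause (w6) forces w6 = 1.
Unit clause (w2) forces w2 = 1.
Now (~w2) is unsatisfied and unit — conflict.
So every satisfying assignment has w3 = False.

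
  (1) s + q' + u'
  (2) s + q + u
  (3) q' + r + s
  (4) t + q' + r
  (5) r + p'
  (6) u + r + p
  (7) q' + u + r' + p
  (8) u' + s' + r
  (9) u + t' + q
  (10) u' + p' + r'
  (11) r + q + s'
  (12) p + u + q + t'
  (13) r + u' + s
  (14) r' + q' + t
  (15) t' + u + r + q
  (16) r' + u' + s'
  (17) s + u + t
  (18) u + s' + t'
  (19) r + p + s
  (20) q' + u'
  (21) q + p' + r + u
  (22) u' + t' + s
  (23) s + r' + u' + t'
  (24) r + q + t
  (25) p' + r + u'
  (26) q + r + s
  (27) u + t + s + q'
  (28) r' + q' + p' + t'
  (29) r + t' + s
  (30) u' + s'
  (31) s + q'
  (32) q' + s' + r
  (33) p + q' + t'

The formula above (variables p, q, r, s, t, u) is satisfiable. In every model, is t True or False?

False

Suppose t = 1.
Suppose r = 1.
Suppose u = 1.
The clause (p') is unit, so p = 0.
The clause (s') is unit, so s = 0.
But (s) is also a unit clause — contradiction.
Backtrack on u: now try u = 0.
The clause (q) is unit, so q = 1.
The clause (p) is unit, so p = 1.
But (p') is also a unit clause — contradiction.
Either choice for u ends in contradiction.
Backtrack on r: now try r = 0.
The clause (p') is unit, so p = 0.
The clause (u) is unit, so u = 1.
The clause (s') is unit, so s = 0.
But (s) is also a unit clause — contradiction.
Either choice for r ends in contradiction.
So every satisfying assignment has t = False.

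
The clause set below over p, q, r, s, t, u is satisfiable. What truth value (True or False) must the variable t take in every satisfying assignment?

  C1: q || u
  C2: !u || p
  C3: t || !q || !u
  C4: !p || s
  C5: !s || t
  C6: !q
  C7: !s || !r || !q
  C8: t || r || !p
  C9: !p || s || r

True

Suppose t = false.
From the singleton clause (!s), s = false.
From the singleton clause (!p), p = false.
From the singleton clause (!u), u = false.
From the singleton clause (q), q = true.
That conflicts with the unit clause (!q).
So every satisfying assignment has t = True.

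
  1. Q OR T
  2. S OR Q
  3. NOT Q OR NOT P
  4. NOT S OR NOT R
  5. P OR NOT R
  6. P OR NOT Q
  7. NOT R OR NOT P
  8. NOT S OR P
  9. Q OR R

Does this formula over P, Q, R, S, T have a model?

Suppose Q = true.
Unit clause (NOT P) forces P = false.
Now (P) is unsatisfied and unit — conflict.
Undo Q and try Q = false.
Unit clause (T) forces T = true.
Unit clause (S) forces S = true.
Unit clause (NOT R) forces R = false.
Now (R) is unsatisfied and unit — conflict.
Both values of Q lead to a conflict.
No assignment satisfies every clause.

No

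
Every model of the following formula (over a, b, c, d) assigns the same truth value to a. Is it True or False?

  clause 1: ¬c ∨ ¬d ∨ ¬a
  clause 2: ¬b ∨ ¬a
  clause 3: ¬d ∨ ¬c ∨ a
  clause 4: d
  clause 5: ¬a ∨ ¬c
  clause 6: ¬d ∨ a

Suppose a = False.
Unit clause (d) forces d = True.
Now (¬d) is unsatisfied and unit — conflict.
So every satisfying assignment has a = True.

True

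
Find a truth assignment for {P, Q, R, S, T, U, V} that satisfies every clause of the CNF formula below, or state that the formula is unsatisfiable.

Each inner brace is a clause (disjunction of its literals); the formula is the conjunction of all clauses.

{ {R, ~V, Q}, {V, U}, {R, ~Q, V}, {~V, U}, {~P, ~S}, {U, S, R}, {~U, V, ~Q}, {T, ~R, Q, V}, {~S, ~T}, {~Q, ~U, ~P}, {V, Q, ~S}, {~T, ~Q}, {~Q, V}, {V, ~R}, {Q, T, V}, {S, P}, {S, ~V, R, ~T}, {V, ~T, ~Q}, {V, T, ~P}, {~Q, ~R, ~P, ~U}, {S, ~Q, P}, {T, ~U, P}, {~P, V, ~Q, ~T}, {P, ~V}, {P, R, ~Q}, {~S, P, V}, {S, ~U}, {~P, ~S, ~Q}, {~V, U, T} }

Suppose V = 1.
The clause (U) is unit, so U = 1.
The clause (P) is unit, so P = 1.
The clause (~S) is unit, so S = 0.
That conflicts with the unit clause (S).
Undo V and try V = 0.
The clause (U) is unit, so U = 1.
The clause (~Q) is unit, so Q = 0.
The clause (~S) is unit, so S = 0.
That conflicts with the unit clause (S).
Neither V = 1 nor V = 0 works.

UNSATISFIABLE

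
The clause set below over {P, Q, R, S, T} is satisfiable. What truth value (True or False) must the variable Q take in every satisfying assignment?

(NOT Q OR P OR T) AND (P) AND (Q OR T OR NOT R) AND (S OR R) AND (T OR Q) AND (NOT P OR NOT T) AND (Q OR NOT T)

True

Suppose Q = false.
(P) alone gives P = true.
(T) alone gives T = true.
Now (NOT T) is unsatisfied and unit — conflict.
So every satisfying assignment has Q = True.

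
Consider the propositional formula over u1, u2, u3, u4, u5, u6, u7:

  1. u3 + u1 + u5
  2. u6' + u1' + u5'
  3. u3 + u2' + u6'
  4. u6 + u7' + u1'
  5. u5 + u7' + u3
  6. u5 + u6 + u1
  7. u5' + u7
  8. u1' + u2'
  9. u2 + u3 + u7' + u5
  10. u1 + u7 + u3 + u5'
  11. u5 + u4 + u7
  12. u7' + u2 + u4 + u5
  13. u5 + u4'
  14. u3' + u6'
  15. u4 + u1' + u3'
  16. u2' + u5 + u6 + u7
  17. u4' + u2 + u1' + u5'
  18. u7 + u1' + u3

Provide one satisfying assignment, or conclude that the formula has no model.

u1: 0, u2: 0, u3: 1, u4: 0, u5: 1, u6: 0, u7: 1

Suppose u5 = 1.
The clause (u7) is unit, so u7 = 1.
Suppose u6 = 0.
The clause (u1') is unit, so u1 = 0.
All clauses hold; u2, u3, u4 can take either value.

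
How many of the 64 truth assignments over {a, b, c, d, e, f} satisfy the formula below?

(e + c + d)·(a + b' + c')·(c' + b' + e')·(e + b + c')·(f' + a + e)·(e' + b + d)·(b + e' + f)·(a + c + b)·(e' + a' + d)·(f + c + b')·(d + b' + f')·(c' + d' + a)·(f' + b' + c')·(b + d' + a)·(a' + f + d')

7

There are 2^6 = 64 truth assignments over (a, b, c, d, e, f).
Split on f. With f = 1, the clauses containing f are satisfied and f' drops from the rest; 6 of the 2^5 = 32 assignments to the other variables satisfy what remains.
With f = 0, by the same count on the reduced clause set, 1 assignment works.
(One model: a=F, b=T, c=F, d=T, e=T, f=T.)
Total: 6 + 1 = 7.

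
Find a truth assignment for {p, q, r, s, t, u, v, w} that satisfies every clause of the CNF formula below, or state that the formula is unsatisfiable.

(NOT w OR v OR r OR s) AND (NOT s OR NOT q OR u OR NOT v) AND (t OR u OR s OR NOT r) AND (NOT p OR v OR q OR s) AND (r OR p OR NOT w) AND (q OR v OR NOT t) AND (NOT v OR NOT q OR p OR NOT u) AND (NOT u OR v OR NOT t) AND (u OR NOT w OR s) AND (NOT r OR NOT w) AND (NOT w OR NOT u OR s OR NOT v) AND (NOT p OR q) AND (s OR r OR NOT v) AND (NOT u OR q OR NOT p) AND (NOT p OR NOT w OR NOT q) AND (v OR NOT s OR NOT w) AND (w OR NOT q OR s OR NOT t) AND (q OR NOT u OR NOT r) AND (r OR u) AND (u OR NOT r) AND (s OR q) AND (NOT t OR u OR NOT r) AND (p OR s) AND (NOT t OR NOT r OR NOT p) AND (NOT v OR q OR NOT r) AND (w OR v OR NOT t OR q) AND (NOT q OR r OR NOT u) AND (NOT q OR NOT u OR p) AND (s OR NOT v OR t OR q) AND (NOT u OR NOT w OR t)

p ↦ true; q ↦ true; r ↦ true; s ↦ false; t ↦ false; u ↦ true; v ↦ true; w ↦ false

Suppose r = true.
(NOT w) alone gives w = false.
(u) alone gives u = true.
(q) alone gives q = true.
(p) alone gives p = true.
(NOT t) alone gives t = false.
All clauses hold; s, v can take either value.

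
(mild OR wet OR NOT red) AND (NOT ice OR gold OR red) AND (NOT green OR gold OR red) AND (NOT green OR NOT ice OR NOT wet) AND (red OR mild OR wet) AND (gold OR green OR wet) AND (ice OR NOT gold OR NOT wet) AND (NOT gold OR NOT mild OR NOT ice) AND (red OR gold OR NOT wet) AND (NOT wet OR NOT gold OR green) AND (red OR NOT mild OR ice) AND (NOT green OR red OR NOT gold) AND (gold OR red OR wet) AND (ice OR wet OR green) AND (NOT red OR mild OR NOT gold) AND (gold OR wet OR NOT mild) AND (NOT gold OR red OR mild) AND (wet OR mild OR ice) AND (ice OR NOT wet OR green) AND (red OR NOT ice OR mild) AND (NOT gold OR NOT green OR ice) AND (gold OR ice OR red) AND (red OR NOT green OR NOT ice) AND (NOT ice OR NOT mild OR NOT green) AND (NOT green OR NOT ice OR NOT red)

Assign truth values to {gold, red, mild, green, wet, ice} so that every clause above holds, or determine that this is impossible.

gold ↦ false; red ↦ true; mild ↦ true; green ↦ true; wet ↦ true; ice ↦ false

Suppose mild = true.
Suppose gold = false.
(wet) alone gives wet = true.
(red) alone gives red = true.
Suppose green = true.
(NOT ice) alone gives ice = false.
Every clause now holds.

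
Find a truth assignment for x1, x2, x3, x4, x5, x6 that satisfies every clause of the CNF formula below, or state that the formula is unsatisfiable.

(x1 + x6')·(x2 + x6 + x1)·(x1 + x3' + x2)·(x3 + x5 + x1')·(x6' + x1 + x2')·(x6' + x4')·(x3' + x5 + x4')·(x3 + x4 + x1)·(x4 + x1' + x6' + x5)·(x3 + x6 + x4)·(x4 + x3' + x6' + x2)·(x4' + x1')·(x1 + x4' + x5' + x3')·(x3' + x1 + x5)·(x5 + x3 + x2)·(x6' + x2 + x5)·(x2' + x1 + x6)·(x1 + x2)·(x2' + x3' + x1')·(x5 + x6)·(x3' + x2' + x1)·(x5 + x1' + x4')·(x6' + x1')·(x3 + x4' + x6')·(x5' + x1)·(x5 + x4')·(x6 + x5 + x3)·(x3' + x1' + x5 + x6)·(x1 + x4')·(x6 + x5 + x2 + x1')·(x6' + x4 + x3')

Suppose x1 = 1.
From the singleton clause (x4'), x4 = 0.
From the singleton clause (x6'), x6 = 0.
From the singleton clause (x3), x3 = 1.
From the singleton clause (x2'), x2 = 0.
From the singleton clause (x5), x5 = 1.
Every clause now holds.

x1: 1, x2: 0, x3: 1, x4: 0, x5: 1, x6: 0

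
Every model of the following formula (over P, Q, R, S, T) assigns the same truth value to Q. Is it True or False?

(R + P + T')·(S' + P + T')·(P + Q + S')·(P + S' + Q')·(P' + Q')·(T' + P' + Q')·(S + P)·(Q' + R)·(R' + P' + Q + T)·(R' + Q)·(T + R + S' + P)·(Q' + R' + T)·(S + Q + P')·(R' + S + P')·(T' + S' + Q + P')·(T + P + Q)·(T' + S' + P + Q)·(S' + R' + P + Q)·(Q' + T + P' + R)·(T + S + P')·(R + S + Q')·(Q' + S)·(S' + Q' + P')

Suppose Q = 1.
Unit clause (P') forces P = 0.
Unit clause (S') forces S = 0.
Now (S) is unsatisfied and unit — conflict.
So every satisfying assignment has Q = False.

False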